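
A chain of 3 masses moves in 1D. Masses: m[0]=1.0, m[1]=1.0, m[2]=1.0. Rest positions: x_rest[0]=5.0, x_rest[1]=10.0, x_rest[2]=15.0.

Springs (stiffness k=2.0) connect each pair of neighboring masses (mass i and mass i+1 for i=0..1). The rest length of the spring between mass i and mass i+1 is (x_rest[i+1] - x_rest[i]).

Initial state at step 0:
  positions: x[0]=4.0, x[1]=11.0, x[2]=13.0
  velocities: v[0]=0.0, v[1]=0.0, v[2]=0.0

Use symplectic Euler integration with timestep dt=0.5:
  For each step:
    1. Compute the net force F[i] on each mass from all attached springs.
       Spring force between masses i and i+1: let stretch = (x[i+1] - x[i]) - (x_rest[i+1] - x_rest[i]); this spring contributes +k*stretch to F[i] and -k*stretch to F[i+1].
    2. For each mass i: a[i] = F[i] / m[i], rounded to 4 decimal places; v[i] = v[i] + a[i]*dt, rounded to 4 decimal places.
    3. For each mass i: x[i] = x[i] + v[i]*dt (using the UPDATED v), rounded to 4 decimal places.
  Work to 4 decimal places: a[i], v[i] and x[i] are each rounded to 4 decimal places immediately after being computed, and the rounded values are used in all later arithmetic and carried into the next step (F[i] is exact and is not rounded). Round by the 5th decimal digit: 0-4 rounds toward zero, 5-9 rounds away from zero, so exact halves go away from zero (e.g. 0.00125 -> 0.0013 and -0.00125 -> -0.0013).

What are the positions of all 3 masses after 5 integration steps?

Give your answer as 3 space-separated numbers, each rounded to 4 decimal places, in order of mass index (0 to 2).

Answer: 3.3750 10.5313 14.0938

Derivation:
Step 0: x=[4.0000 11.0000 13.0000] v=[0.0000 0.0000 0.0000]
Step 1: x=[5.0000 8.5000 14.5000] v=[2.0000 -5.0000 3.0000]
Step 2: x=[5.2500 7.2500 15.5000] v=[0.5000 -2.5000 2.0000]
Step 3: x=[4.0000 9.1250 14.8750] v=[-2.5000 3.7500 -1.2500]
Step 4: x=[2.8125 11.3125 13.8750] v=[-2.3750 4.3750 -2.0000]
Step 5: x=[3.3750 10.5313 14.0938] v=[1.1250 -1.5625 0.4375]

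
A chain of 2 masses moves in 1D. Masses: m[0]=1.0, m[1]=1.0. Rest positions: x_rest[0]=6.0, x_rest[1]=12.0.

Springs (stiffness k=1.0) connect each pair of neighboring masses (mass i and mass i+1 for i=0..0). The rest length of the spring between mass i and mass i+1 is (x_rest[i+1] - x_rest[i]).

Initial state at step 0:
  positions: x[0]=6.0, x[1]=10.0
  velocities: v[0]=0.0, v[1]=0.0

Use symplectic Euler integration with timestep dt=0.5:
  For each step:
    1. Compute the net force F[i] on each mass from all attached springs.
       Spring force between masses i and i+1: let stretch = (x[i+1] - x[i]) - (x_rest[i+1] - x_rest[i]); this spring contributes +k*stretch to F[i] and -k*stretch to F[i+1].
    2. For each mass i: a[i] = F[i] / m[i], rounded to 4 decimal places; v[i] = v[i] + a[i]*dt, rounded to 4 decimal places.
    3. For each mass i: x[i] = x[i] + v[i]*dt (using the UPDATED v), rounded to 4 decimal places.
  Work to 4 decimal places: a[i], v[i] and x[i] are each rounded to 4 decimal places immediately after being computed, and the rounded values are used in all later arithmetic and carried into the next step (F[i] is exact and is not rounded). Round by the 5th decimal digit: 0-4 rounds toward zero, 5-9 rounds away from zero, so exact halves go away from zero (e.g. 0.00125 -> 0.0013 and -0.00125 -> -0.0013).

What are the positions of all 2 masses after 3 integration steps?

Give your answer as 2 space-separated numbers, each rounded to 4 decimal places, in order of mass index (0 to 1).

Answer: 4.1250 11.8750

Derivation:
Step 0: x=[6.0000 10.0000] v=[0.0000 0.0000]
Step 1: x=[5.5000 10.5000] v=[-1.0000 1.0000]
Step 2: x=[4.7500 11.2500] v=[-1.5000 1.5000]
Step 3: x=[4.1250 11.8750] v=[-1.2500 1.2500]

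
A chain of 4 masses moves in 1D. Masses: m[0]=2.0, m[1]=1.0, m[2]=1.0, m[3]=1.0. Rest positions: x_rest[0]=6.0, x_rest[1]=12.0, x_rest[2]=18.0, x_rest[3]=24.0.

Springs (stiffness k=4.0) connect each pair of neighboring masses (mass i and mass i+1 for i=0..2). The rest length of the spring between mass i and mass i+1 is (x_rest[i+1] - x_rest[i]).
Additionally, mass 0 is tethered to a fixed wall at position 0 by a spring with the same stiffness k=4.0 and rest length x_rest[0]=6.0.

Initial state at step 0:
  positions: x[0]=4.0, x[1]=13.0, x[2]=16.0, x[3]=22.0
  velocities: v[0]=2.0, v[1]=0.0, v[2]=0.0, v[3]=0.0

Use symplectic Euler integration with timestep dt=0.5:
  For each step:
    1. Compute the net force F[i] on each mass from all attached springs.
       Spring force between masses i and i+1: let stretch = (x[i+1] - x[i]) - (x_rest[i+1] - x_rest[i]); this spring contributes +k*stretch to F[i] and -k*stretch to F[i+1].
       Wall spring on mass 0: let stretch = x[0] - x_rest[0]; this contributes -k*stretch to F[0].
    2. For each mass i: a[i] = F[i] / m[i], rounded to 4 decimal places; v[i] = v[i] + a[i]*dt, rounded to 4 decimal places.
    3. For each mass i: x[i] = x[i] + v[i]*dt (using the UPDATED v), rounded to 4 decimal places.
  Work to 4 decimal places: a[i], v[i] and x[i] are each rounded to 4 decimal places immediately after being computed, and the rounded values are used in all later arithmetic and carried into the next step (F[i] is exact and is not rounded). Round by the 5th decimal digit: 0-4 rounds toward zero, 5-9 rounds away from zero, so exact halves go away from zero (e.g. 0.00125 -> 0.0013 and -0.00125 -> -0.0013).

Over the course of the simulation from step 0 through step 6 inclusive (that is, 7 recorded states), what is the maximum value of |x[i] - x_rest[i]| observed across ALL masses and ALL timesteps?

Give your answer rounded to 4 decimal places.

Answer: 5.0000

Derivation:
Step 0: x=[4.0000 13.0000 16.0000 22.0000] v=[2.0000 0.0000 0.0000 0.0000]
Step 1: x=[7.5000 7.0000 19.0000 22.0000] v=[7.0000 -12.0000 6.0000 0.0000]
Step 2: x=[7.0000 13.5000 13.0000 25.0000] v=[-1.0000 13.0000 -12.0000 6.0000]
Step 3: x=[6.2500 13.0000 19.5000 22.0000] v=[-1.5000 -1.0000 13.0000 -6.0000]
Step 4: x=[5.7500 12.2500 22.0000 22.5000] v=[-1.0000 -1.5000 5.0000 1.0000]
Step 5: x=[5.6250 14.7500 15.2500 28.5000] v=[-0.2500 5.0000 -13.5000 12.0000]
Step 6: x=[7.2500 8.6250 21.2500 27.2500] v=[3.2500 -12.2500 12.0000 -2.5000]
Max displacement = 5.0000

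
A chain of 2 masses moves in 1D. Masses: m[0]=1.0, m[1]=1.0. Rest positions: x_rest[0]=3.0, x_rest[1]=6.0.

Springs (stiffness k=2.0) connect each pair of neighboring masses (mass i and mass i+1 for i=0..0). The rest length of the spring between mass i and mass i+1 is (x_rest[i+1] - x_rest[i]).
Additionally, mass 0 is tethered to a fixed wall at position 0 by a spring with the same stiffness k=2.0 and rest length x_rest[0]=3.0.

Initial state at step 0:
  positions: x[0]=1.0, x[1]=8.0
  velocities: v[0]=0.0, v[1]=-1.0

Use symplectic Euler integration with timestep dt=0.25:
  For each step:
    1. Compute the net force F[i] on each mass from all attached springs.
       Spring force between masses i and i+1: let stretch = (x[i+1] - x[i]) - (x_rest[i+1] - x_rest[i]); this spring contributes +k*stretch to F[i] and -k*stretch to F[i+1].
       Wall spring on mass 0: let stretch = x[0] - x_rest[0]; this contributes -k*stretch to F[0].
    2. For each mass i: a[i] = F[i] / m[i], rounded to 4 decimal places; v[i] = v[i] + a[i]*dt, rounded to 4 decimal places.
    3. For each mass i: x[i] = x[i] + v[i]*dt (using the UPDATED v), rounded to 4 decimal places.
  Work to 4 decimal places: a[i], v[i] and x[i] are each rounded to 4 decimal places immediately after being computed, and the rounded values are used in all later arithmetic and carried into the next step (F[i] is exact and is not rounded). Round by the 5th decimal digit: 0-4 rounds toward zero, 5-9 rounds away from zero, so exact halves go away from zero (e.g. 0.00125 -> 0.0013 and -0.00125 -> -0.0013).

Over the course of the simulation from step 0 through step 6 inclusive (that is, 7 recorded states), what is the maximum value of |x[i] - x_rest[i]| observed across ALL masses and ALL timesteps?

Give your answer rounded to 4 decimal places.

Step 0: x=[1.0000 8.0000] v=[0.0000 -1.0000]
Step 1: x=[1.7500 7.2500] v=[3.0000 -3.0000]
Step 2: x=[2.9688 6.1875] v=[4.8750 -4.2500]
Step 3: x=[4.2188 5.0977] v=[5.0000 -4.3594]
Step 4: x=[5.0513 4.2730] v=[3.3301 -3.2989]
Step 5: x=[5.1551 3.9206] v=[0.4153 -1.4098]
Step 6: x=[4.4602 4.0975] v=[-2.7795 0.7075]
Max displacement = 2.1551

Answer: 2.1551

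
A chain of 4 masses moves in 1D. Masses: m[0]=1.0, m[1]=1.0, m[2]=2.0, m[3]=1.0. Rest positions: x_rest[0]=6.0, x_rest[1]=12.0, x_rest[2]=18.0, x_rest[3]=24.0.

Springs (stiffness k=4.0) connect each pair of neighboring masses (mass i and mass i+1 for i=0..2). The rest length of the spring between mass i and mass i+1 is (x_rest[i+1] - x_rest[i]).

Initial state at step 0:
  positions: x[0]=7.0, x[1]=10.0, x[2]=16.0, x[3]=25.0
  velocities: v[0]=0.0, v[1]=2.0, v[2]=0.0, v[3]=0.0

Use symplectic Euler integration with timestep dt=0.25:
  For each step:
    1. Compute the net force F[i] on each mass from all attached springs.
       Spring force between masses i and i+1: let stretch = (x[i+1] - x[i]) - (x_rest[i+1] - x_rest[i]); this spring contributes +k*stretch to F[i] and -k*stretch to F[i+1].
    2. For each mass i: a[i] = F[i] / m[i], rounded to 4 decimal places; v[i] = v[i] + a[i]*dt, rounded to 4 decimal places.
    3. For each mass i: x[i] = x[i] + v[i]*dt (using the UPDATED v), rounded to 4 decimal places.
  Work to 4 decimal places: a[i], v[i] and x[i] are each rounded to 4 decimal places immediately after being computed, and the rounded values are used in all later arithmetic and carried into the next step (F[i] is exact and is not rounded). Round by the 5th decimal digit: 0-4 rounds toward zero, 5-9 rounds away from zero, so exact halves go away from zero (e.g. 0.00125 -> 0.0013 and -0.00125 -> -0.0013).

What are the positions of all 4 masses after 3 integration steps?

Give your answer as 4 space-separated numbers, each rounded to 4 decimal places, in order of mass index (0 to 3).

Step 0: x=[7.0000 10.0000 16.0000 25.0000] v=[0.0000 2.0000 0.0000 0.0000]
Step 1: x=[6.2500 11.2500 16.3750 24.2500] v=[-3.0000 5.0000 1.5000 -3.0000]
Step 2: x=[5.2500 12.5313 17.0938 23.0313] v=[-4.0000 5.1250 2.8750 -4.8750]
Step 3: x=[4.5703 13.1329 17.9844 21.8282] v=[-2.7187 2.4062 3.5625 -4.8125]

Answer: 4.5703 13.1329 17.9844 21.8282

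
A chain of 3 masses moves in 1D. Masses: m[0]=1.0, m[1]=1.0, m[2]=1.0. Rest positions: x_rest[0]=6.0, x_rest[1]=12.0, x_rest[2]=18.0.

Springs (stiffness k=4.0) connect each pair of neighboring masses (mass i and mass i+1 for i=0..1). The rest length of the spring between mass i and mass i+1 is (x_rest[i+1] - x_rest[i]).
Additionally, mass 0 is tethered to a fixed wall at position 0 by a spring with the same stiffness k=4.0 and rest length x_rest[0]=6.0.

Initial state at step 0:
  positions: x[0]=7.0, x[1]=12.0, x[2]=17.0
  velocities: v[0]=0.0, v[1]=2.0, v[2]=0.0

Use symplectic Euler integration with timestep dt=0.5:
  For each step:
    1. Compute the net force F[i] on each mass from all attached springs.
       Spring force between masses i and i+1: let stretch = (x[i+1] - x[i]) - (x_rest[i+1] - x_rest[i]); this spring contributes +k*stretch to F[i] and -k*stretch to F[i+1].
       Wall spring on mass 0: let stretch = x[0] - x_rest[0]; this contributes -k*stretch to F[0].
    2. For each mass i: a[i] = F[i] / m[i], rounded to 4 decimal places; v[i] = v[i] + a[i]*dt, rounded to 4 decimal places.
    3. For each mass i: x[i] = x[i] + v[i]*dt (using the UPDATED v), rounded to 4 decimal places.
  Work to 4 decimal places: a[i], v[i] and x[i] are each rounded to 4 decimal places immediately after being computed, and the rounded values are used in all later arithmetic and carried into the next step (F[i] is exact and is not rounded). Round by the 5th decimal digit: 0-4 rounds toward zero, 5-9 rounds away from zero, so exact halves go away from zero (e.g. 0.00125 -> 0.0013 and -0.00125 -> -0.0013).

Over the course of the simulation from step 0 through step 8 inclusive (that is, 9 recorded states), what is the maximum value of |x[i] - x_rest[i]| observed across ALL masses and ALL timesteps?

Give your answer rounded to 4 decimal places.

Answer: 2.0000

Derivation:
Step 0: x=[7.0000 12.0000 17.0000] v=[0.0000 2.0000 0.0000]
Step 1: x=[5.0000 13.0000 18.0000] v=[-4.0000 2.0000 2.0000]
Step 2: x=[6.0000 11.0000 20.0000] v=[2.0000 -4.0000 4.0000]
Step 3: x=[6.0000 13.0000 19.0000] v=[0.0000 4.0000 -2.0000]
Step 4: x=[7.0000 14.0000 18.0000] v=[2.0000 2.0000 -2.0000]
Step 5: x=[8.0000 12.0000 19.0000] v=[2.0000 -4.0000 2.0000]
Step 6: x=[5.0000 13.0000 19.0000] v=[-6.0000 2.0000 0.0000]
Step 7: x=[5.0000 12.0000 19.0000] v=[0.0000 -2.0000 0.0000]
Step 8: x=[7.0000 11.0000 18.0000] v=[4.0000 -2.0000 -2.0000]
Max displacement = 2.0000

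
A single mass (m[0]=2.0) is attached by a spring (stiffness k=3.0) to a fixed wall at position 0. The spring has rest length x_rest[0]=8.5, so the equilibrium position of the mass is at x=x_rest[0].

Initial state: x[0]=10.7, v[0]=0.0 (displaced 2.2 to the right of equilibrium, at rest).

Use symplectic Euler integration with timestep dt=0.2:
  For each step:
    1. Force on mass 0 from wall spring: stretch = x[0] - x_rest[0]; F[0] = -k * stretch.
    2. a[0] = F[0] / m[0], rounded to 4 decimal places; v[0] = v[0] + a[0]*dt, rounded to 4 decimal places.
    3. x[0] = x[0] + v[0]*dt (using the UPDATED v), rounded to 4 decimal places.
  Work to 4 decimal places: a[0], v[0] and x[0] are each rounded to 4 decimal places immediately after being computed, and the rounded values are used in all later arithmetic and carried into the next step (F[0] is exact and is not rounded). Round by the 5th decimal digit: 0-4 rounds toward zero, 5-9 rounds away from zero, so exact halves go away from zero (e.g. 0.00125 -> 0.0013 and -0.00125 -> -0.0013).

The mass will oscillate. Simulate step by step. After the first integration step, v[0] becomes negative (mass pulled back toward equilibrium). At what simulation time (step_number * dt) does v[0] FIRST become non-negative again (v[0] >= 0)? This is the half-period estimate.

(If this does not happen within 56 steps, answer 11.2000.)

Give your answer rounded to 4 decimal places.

Answer: 2.6000

Derivation:
Step 0: x=[10.7000] v=[0.0000]
Step 1: x=[10.5680] v=[-0.6600]
Step 2: x=[10.3119] v=[-1.2804]
Step 3: x=[9.9471] v=[-1.8240]
Step 4: x=[9.4955] v=[-2.2581]
Step 5: x=[8.9841] v=[-2.5568]
Step 6: x=[8.4437] v=[-2.7020]
Step 7: x=[7.9067] v=[-2.6851]
Step 8: x=[7.4053] v=[-2.5071]
Step 9: x=[6.9696] v=[-2.1787]
Step 10: x=[6.6257] v=[-1.7196]
Step 11: x=[6.3942] v=[-1.1573]
Step 12: x=[6.2891] v=[-0.5256]
Step 13: x=[6.3166] v=[0.1377]
First v>=0 after going negative at step 13, time=2.6000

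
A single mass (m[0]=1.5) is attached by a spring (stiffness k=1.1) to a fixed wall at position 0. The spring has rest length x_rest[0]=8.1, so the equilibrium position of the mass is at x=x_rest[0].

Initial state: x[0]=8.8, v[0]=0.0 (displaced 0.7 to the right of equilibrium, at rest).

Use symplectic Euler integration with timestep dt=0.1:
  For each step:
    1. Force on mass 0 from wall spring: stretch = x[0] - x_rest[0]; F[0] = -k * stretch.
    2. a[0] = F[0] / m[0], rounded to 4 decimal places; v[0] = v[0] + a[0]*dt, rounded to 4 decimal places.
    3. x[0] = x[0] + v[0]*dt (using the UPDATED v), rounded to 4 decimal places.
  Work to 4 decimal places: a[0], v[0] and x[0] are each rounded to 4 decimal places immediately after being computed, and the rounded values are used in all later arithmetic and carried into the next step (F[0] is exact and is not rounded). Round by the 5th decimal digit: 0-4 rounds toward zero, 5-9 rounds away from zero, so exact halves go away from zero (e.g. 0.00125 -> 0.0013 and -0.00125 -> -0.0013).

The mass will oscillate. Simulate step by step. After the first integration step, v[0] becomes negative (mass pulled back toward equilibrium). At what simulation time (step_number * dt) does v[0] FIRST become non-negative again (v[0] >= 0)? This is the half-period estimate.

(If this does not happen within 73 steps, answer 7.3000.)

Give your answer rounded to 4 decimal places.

Step 0: x=[8.8000] v=[0.0000]
Step 1: x=[8.7949] v=[-0.0513]
Step 2: x=[8.7847] v=[-0.1023]
Step 3: x=[8.7695] v=[-0.1525]
Step 4: x=[8.7493] v=[-0.2016]
Step 5: x=[8.7244] v=[-0.2492]
Step 6: x=[8.6949] v=[-0.2950]
Step 7: x=[8.6610] v=[-0.3386]
Step 8: x=[8.6230] v=[-0.3797]
Step 9: x=[8.5812] v=[-0.4181]
Step 10: x=[8.5359] v=[-0.4534]
Step 11: x=[8.4874] v=[-0.4854]
Step 12: x=[8.4360] v=[-0.5138]
Step 13: x=[8.3822] v=[-0.5384]
Step 14: x=[8.3263] v=[-0.5591]
Step 15: x=[8.2687] v=[-0.5757]
Step 16: x=[8.2099] v=[-0.5881]
Step 17: x=[8.1503] v=[-0.5962]
Step 18: x=[8.0903] v=[-0.5999]
Step 19: x=[8.0304] v=[-0.5992]
Step 20: x=[7.9710] v=[-0.5941]
Step 21: x=[7.9125] v=[-0.5846]
Step 22: x=[7.8554] v=[-0.5709]
Step 23: x=[7.8001] v=[-0.5530]
Step 24: x=[7.7470] v=[-0.5310]
Step 25: x=[7.6965] v=[-0.5051]
Step 26: x=[7.6490] v=[-0.4755]
Step 27: x=[7.6048] v=[-0.4424]
Step 28: x=[7.5642] v=[-0.4061]
Step 29: x=[7.5275] v=[-0.3668]
Step 30: x=[7.4950] v=[-0.3248]
Step 31: x=[7.4670] v=[-0.2804]
Step 32: x=[7.4436] v=[-0.2340]
Step 33: x=[7.4250] v=[-0.1859]
Step 34: x=[7.4114] v=[-0.1364]
Step 35: x=[7.4028] v=[-0.0859]
Step 36: x=[7.3993] v=[-0.0348]
Step 37: x=[7.4010] v=[0.0166]
First v>=0 after going negative at step 37, time=3.7000

Answer: 3.7000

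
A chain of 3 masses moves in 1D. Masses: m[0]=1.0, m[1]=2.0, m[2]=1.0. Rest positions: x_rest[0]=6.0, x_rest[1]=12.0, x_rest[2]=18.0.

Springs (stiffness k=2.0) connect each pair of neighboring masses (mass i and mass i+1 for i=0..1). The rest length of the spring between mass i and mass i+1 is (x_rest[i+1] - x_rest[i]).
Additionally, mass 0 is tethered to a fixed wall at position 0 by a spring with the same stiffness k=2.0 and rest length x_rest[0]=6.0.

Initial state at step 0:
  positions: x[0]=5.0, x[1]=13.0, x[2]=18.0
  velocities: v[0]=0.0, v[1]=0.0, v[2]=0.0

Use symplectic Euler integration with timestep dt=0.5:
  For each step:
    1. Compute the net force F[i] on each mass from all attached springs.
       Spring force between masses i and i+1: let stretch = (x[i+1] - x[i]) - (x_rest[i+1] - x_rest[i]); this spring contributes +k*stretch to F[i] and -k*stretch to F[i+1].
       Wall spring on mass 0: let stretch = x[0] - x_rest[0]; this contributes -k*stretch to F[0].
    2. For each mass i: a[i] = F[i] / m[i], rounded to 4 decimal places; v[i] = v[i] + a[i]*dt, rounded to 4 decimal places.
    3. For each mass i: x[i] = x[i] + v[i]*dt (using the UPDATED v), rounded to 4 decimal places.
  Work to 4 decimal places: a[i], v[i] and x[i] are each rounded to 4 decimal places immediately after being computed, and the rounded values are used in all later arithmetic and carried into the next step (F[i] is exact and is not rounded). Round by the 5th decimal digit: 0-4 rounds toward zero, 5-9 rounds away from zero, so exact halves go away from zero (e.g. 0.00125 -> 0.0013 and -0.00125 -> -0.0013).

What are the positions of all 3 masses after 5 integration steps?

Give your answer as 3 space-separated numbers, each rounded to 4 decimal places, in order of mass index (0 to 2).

Step 0: x=[5.0000 13.0000 18.0000] v=[0.0000 0.0000 0.0000]
Step 1: x=[6.5000 12.2500 18.5000] v=[3.0000 -1.5000 1.0000]
Step 2: x=[7.6250 11.6250 18.8750] v=[2.2500 -1.2500 0.7500]
Step 3: x=[6.9375 11.8125 18.6250] v=[-1.3750 0.3750 -0.5000]
Step 4: x=[5.2188 12.4844 17.9688] v=[-3.4375 1.3438 -1.3125]
Step 5: x=[4.5235 12.7110 17.5704] v=[-1.3907 0.4532 -0.7969]

Answer: 4.5235 12.7110 17.5704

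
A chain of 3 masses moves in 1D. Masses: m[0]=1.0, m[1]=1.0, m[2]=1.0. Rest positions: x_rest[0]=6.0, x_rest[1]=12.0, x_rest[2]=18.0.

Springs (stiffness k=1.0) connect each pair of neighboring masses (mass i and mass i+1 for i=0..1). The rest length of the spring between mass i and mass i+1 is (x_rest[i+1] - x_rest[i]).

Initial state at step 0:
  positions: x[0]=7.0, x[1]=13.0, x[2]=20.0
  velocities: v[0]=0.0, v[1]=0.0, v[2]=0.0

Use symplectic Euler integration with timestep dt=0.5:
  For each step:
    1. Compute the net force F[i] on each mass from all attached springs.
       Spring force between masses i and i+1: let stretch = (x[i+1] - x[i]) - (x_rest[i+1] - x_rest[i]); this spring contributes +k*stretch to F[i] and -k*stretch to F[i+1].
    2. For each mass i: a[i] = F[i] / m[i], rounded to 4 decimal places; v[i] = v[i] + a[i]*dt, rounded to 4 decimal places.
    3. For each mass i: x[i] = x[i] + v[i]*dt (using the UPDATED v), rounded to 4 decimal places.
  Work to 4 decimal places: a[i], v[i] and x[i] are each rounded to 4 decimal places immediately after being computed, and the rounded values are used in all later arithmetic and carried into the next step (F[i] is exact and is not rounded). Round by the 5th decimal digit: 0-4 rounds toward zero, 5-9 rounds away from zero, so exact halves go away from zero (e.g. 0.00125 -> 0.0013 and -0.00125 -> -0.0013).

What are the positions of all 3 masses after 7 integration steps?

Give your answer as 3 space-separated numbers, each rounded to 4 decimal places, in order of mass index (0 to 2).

Step 0: x=[7.0000 13.0000 20.0000] v=[0.0000 0.0000 0.0000]
Step 1: x=[7.0000 13.2500 19.7500] v=[0.0000 0.5000 -0.5000]
Step 2: x=[7.0625 13.5625 19.3750] v=[0.1250 0.6250 -0.7500]
Step 3: x=[7.2500 13.7032 19.0469] v=[0.3750 0.2813 -0.6563]
Step 4: x=[7.5508 13.5665 18.8828] v=[0.6016 -0.2735 -0.3282]
Step 5: x=[7.8556 13.2549 18.8897] v=[0.6095 -0.6232 0.0137]
Step 6: x=[8.0102 13.0022 18.9879] v=[0.3092 -0.5055 0.1963]
Step 7: x=[7.9128 12.9979 19.0897] v=[-0.1948 -0.0087 0.2035]

Answer: 7.9128 12.9979 19.0897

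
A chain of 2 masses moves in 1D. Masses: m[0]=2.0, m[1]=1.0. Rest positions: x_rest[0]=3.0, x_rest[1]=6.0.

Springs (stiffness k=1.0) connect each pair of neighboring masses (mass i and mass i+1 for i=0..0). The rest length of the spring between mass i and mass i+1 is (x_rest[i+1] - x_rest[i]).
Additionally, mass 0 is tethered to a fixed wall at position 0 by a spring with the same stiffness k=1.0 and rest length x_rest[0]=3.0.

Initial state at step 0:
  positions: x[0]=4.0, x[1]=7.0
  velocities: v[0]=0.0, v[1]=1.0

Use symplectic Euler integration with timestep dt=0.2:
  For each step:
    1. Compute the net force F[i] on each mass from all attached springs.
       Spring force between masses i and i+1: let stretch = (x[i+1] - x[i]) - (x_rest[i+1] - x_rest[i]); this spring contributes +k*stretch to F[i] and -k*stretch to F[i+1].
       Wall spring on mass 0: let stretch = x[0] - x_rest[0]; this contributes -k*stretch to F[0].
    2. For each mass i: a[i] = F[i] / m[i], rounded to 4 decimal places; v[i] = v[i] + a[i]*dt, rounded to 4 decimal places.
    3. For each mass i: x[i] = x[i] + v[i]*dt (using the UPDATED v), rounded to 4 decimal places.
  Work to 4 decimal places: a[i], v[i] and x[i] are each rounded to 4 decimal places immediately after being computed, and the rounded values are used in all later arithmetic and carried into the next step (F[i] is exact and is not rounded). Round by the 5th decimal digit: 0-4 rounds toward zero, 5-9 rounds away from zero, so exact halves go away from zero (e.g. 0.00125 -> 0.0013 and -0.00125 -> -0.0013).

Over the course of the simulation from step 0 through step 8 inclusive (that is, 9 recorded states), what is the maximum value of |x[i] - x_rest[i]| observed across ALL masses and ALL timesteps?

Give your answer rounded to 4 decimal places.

Step 0: x=[4.0000 7.0000] v=[0.0000 1.0000]
Step 1: x=[3.9800 7.2000] v=[-0.1000 1.0000]
Step 2: x=[3.9448 7.3912] v=[-0.1760 0.9560]
Step 3: x=[3.8996 7.5645] v=[-0.2258 0.8667]
Step 4: x=[3.8497 7.7112] v=[-0.2493 0.7337]
Step 5: x=[3.8001 7.8235] v=[-0.2481 0.5614]
Step 6: x=[3.7549 7.8948] v=[-0.2258 0.3567]
Step 7: x=[3.7174 7.9205] v=[-0.1873 0.1287]
Step 8: x=[3.6897 7.8981] v=[-0.1387 -0.1119]
Max displacement = 1.9205

Answer: 1.9205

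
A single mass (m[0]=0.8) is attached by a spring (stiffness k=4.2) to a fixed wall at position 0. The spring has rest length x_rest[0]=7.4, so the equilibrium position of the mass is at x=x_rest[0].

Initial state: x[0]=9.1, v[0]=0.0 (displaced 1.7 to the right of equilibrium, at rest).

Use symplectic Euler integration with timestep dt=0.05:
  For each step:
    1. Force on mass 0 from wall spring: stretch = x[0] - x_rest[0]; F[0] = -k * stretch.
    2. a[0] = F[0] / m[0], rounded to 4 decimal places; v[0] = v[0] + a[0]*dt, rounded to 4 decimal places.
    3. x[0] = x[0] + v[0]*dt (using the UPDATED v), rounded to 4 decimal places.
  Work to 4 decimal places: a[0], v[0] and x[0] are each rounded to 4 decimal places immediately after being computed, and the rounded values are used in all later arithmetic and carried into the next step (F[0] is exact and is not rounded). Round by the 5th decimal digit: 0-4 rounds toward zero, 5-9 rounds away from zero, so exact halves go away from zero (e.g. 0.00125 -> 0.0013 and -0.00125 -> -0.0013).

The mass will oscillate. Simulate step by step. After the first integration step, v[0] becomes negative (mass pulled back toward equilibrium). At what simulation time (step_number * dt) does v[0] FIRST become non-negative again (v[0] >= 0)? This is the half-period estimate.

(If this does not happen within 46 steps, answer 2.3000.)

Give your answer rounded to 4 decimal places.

Answer: 1.4000

Derivation:
Step 0: x=[9.1000] v=[0.0000]
Step 1: x=[9.0777] v=[-0.4463]
Step 2: x=[9.0334] v=[-0.8867]
Step 3: x=[8.9676] v=[-1.3155]
Step 4: x=[8.8813] v=[-1.7270]
Step 5: x=[8.7755] v=[-2.1158]
Step 6: x=[8.6517] v=[-2.4769]
Step 7: x=[8.5114] v=[-2.8055]
Step 8: x=[8.3565] v=[-3.0972]
Step 9: x=[8.1891] v=[-3.3483]
Step 10: x=[8.0113] v=[-3.5554]
Step 11: x=[7.8255] v=[-3.7159]
Step 12: x=[7.6341] v=[-3.8276]
Step 13: x=[7.4396] v=[-3.8891]
Step 14: x=[7.2446] v=[-3.8995]
Step 15: x=[7.0517] v=[-3.8587]
Step 16: x=[6.8633] v=[-3.7673]
Step 17: x=[6.6820] v=[-3.6264]
Step 18: x=[6.5101] v=[-3.4379]
Step 19: x=[6.3499] v=[-3.2043]
Step 20: x=[6.2035] v=[-2.9287]
Step 21: x=[6.0728] v=[-2.6146]
Step 22: x=[5.9595] v=[-2.2662]
Step 23: x=[5.8651] v=[-1.8881]
Step 24: x=[5.7908] v=[-1.4852]
Step 25: x=[5.7377] v=[-1.0628]
Step 26: x=[5.7064] v=[-0.6264]
Step 27: x=[5.6973] v=[-0.1818]
Step 28: x=[5.7106] v=[0.2652]
First v>=0 after going negative at step 28, time=1.4000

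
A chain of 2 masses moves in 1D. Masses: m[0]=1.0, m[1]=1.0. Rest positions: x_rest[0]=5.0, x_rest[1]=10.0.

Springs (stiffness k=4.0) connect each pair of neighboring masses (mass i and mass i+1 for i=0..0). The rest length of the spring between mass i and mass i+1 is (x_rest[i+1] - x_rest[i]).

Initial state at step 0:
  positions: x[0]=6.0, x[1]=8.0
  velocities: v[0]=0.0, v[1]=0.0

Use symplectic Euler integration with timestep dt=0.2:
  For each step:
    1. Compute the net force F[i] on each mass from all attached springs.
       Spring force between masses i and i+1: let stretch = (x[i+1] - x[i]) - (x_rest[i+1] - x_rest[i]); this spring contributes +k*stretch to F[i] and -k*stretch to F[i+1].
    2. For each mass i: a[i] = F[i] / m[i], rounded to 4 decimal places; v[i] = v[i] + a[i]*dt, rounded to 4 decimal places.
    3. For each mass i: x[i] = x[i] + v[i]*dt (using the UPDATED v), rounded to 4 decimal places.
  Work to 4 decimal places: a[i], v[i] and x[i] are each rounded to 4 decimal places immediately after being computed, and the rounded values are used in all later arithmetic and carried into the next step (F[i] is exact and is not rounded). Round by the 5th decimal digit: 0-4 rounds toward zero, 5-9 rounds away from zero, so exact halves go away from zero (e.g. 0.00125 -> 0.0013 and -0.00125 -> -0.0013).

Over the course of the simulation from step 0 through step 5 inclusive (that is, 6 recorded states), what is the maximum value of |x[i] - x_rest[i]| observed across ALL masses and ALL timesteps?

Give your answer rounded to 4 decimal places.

Step 0: x=[6.0000 8.0000] v=[0.0000 0.0000]
Step 1: x=[5.5200 8.4800] v=[-2.4000 2.4000]
Step 2: x=[4.7136 9.2864] v=[-4.0320 4.0320]
Step 3: x=[3.8388 10.1612] v=[-4.3738 4.3738]
Step 4: x=[3.1756 10.8244] v=[-3.3159 3.3159]
Step 5: x=[2.9362 11.0638] v=[-1.1969 1.1969]
Max displacement = 2.0638

Answer: 2.0638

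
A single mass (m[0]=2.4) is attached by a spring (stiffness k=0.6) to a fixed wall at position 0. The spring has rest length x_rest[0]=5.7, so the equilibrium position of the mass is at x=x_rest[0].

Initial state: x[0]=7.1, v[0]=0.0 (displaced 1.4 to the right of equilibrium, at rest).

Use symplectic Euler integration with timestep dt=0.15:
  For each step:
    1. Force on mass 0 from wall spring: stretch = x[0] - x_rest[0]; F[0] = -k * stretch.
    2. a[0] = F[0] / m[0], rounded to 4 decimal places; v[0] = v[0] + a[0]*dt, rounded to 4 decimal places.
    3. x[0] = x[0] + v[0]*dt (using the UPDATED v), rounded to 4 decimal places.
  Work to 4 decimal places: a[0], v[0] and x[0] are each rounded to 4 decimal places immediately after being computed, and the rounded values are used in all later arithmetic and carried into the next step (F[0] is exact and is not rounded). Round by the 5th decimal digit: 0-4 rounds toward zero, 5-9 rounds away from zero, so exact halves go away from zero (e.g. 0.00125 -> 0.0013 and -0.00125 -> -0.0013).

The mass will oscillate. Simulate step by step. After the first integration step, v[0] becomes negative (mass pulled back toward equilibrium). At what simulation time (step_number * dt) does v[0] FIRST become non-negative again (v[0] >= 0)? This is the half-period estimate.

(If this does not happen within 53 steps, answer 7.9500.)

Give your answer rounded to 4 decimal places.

Answer: 6.3000

Derivation:
Step 0: x=[7.1000] v=[0.0000]
Step 1: x=[7.0921] v=[-0.0525]
Step 2: x=[7.0764] v=[-0.1047]
Step 3: x=[7.0530] v=[-0.1563]
Step 4: x=[7.0220] v=[-0.2070]
Step 5: x=[6.9835] v=[-0.2566]
Step 6: x=[6.9378] v=[-0.3047]
Step 7: x=[6.8851] v=[-0.3511]
Step 8: x=[6.8258] v=[-0.3955]
Step 9: x=[6.7601] v=[-0.4377]
Step 10: x=[6.6885] v=[-0.4775]
Step 11: x=[6.6113] v=[-0.5146]
Step 12: x=[6.5290] v=[-0.5488]
Step 13: x=[6.4420] v=[-0.5799]
Step 14: x=[6.3508] v=[-0.6077]
Step 15: x=[6.2560] v=[-0.6321]
Step 16: x=[6.1581] v=[-0.6530]
Step 17: x=[6.0576] v=[-0.6702]
Step 18: x=[5.9551] v=[-0.6836]
Step 19: x=[5.8511] v=[-0.6932]
Step 20: x=[5.7463] v=[-0.6989]
Step 21: x=[5.6412] v=[-0.7006]
Step 22: x=[5.5364] v=[-0.6984]
Step 23: x=[5.4326] v=[-0.6923]
Step 24: x=[5.3303] v=[-0.6823]
Step 25: x=[5.2300] v=[-0.6684]
Step 26: x=[5.1324] v=[-0.6508]
Step 27: x=[5.0380] v=[-0.6295]
Step 28: x=[4.9473] v=[-0.6047]
Step 29: x=[4.8608] v=[-0.5765]
Step 30: x=[4.7791] v=[-0.5450]
Step 31: x=[4.7025] v=[-0.5105]
Step 32: x=[4.6315] v=[-0.4731]
Step 33: x=[4.5666] v=[-0.4330]
Step 34: x=[4.5080] v=[-0.3905]
Step 35: x=[4.4561] v=[-0.3458]
Step 36: x=[4.4112] v=[-0.2992]
Step 37: x=[4.3736] v=[-0.2509]
Step 38: x=[4.3434] v=[-0.2012]
Step 39: x=[4.3209] v=[-0.1503]
Step 40: x=[4.3061] v=[-0.0986]
Step 41: x=[4.2992] v=[-0.0463]
Step 42: x=[4.3001] v=[0.0062]
First v>=0 after going negative at step 42, time=6.3000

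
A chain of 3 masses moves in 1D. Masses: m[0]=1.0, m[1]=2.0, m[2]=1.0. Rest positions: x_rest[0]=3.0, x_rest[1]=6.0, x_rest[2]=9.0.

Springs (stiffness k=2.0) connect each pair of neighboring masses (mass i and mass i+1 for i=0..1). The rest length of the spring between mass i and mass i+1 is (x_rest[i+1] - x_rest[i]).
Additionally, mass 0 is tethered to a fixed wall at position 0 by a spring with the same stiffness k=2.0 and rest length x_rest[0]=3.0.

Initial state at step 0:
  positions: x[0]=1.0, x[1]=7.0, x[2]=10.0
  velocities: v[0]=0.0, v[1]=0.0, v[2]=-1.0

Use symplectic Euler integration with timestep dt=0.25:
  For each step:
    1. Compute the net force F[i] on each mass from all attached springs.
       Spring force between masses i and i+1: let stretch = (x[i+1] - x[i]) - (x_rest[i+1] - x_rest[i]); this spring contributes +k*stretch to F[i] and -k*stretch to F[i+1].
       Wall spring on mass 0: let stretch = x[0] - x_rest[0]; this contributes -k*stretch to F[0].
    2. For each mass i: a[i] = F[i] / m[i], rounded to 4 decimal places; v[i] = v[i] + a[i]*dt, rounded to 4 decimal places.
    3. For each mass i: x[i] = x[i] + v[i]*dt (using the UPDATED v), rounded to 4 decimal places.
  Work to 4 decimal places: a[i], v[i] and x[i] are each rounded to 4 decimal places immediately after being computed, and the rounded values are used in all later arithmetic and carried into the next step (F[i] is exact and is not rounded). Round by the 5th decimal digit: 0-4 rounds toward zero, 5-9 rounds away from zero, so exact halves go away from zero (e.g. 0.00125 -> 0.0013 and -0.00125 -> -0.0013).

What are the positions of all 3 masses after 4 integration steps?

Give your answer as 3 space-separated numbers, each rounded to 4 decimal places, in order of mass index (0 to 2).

Answer: 4.8974 5.7917 8.9983

Derivation:
Step 0: x=[1.0000 7.0000 10.0000] v=[0.0000 0.0000 -1.0000]
Step 1: x=[1.6250 6.8125 9.7500] v=[2.5000 -0.7500 -1.0000]
Step 2: x=[2.6953 6.4844 9.5078] v=[4.2813 -1.3125 -0.9688]
Step 3: x=[3.9024 6.1084 9.2627] v=[4.8282 -1.5039 -0.9805]
Step 4: x=[4.8974 5.7917 8.9983] v=[3.9800 -1.2668 -1.0577]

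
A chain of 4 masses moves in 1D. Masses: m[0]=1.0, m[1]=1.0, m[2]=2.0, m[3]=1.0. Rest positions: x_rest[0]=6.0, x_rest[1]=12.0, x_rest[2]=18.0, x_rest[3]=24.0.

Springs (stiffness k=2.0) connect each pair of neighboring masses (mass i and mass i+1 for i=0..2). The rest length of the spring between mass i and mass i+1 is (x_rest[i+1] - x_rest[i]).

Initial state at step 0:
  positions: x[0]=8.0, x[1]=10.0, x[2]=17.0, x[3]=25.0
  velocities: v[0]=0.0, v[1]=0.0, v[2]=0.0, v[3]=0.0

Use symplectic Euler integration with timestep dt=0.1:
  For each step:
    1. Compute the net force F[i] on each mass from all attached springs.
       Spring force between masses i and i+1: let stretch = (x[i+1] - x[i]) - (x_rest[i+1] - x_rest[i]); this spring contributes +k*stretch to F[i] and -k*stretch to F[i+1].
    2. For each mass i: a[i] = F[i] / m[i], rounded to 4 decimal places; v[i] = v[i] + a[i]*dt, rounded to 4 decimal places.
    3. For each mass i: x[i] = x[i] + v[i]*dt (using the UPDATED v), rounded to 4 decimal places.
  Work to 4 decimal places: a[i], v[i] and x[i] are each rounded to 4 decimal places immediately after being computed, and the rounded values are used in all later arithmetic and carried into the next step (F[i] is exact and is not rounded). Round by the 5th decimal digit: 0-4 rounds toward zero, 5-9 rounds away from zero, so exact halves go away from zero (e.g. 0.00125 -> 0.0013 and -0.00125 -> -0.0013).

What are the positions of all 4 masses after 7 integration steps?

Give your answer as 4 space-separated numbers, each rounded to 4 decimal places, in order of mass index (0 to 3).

Step 0: x=[8.0000 10.0000 17.0000 25.0000] v=[0.0000 0.0000 0.0000 0.0000]
Step 1: x=[7.9200 10.1000 17.0100 24.9600] v=[-0.8000 1.0000 0.1000 -0.4000]
Step 2: x=[7.7636 10.2946 17.0304 24.8810] v=[-1.5640 1.9460 0.2040 -0.7900]
Step 3: x=[7.5378 10.5733 17.0620 24.7650] v=[-2.2578 2.7870 0.3155 -1.1601]
Step 4: x=[7.2527 10.9211 17.1057 24.6149] v=[-2.8507 3.4776 0.4369 -1.5007]
Step 5: x=[6.9210 11.3192 17.1626 24.4347] v=[-3.3170 3.9808 0.5694 -1.8025]
Step 6: x=[6.5573 11.7462 17.2338 24.2290] v=[-3.6374 4.2698 0.7123 -2.0569]
Step 7: x=[6.1773 12.1792 17.3201 24.0034] v=[-3.7996 4.3295 0.8631 -2.2559]

Answer: 6.1773 12.1792 17.3201 24.0034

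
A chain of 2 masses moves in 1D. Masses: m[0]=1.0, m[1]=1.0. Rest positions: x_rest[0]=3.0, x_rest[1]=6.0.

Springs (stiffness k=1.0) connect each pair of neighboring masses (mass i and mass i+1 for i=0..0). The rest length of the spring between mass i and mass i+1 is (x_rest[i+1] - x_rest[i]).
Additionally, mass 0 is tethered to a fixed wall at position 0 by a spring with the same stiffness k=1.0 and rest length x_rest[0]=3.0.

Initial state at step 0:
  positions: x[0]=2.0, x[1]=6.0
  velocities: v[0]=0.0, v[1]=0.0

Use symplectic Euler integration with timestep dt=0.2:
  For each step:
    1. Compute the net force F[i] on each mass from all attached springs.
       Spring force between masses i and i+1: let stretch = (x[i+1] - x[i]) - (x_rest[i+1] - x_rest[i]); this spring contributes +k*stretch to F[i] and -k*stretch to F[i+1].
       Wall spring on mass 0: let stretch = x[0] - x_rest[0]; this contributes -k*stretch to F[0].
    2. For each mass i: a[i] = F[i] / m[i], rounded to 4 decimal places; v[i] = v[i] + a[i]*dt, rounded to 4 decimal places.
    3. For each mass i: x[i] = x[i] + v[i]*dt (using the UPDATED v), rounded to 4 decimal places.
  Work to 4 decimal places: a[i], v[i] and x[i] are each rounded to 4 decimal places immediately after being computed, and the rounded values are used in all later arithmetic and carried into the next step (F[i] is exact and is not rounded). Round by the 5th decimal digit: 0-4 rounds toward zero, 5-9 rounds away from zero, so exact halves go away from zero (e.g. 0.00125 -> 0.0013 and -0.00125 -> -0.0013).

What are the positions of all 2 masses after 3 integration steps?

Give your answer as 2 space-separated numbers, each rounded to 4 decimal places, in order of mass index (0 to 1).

Answer: 2.4408 5.7835

Derivation:
Step 0: x=[2.0000 6.0000] v=[0.0000 0.0000]
Step 1: x=[2.0800 5.9600] v=[0.4000 -0.2000]
Step 2: x=[2.2320 5.8848] v=[0.7600 -0.3760]
Step 3: x=[2.4408 5.7835] v=[1.0442 -0.5066]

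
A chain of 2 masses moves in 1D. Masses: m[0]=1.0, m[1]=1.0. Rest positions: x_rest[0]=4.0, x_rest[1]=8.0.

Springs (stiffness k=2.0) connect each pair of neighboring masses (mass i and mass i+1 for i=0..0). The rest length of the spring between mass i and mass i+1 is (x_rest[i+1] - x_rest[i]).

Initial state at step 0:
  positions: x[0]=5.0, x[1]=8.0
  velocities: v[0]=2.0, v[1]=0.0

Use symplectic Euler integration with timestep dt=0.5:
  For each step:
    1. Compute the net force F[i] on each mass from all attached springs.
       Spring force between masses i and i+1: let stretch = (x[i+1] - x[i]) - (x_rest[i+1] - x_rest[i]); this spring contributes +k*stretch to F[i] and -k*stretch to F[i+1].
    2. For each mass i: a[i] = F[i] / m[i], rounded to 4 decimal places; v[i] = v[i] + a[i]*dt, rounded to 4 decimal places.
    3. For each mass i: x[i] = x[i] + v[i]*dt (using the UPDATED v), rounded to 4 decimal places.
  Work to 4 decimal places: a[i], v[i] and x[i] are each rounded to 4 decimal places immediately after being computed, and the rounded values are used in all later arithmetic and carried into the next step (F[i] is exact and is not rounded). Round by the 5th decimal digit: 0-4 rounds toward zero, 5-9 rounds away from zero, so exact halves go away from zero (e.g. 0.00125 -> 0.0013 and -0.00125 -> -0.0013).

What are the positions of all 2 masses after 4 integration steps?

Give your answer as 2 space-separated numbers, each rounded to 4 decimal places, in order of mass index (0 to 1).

Answer: 6.0000 11.0000

Derivation:
Step 0: x=[5.0000 8.0000] v=[2.0000 0.0000]
Step 1: x=[5.5000 8.5000] v=[1.0000 1.0000]
Step 2: x=[5.5000 9.5000] v=[0.0000 2.0000]
Step 3: x=[5.5000 10.5000] v=[0.0000 2.0000]
Step 4: x=[6.0000 11.0000] v=[1.0000 1.0000]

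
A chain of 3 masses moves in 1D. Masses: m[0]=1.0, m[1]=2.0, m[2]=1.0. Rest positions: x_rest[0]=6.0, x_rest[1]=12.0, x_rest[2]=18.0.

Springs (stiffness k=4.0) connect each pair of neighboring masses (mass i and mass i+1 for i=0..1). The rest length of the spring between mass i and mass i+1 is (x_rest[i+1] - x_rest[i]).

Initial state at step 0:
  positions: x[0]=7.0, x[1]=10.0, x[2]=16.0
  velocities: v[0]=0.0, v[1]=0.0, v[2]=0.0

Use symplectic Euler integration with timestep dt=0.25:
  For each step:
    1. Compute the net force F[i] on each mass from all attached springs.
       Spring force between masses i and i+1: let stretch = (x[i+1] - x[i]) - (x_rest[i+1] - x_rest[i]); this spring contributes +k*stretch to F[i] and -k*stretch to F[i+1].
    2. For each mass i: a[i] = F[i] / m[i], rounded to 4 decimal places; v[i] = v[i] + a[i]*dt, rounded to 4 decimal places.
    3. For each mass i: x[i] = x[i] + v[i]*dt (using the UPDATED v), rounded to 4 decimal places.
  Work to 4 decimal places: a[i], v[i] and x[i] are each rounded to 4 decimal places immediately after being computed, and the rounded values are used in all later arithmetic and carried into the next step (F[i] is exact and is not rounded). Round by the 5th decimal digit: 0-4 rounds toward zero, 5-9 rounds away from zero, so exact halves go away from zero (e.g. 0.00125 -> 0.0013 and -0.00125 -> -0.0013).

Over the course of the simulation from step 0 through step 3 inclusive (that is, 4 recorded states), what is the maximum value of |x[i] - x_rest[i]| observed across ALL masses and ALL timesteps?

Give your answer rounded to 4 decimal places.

Answer: 2.2109

Derivation:
Step 0: x=[7.0000 10.0000 16.0000] v=[0.0000 0.0000 0.0000]
Step 1: x=[6.2500 10.3750 16.0000] v=[-3.0000 1.5000 0.0000]
Step 2: x=[5.0313 10.9375 16.0938] v=[-4.8750 2.2500 0.3750]
Step 3: x=[3.7891 11.4063 16.3985] v=[-4.9688 1.8751 1.2187]
Max displacement = 2.2109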